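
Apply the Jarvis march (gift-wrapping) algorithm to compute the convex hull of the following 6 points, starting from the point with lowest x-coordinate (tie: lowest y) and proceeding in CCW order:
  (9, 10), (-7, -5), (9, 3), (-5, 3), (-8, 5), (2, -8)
Hull (CCW) = [(-8, 5), (-7, -5), (2, -8), (9, 3), (9, 10)]

Jarvis march: at each step, from the current hull vertex p, select the next vertex q as the point such that every other point lies strictly to the left of (or on) the directed line p → q. (Equivalently: for every other point r, the cross product (q − p) × (r − p) ≥ 0.)
Starting point (lowest x, tie lowest y): (-8, 5). Wrap until returning to start. Resulting hull: (-8, 5), (-7, -5), (2, -8), (9, 3), (9, 10).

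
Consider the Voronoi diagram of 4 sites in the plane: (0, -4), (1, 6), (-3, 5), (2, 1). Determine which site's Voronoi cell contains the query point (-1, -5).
Nearest site = (0, -4)

The Voronoi cell of site s contains exactly those query points closer to s than to any other site. Compute squared distances from q = (-1, -5) to each site:
  (0 − -1)² + (-4 − -5)² = 2
  (2 − -1)² + (1 − -5)² = 45
  (-3 − -1)² + (5 − -5)² = 104
  (1 − -1)² + (6 − -5)² = 125
Minimum is attained by (0, -4), so q lies in its Voronoi cell.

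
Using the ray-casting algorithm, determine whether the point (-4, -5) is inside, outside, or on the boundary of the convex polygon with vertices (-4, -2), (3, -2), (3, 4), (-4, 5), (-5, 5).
The point (-4, -5) lies strictly outside the polygon

Cast a horizontal ray to the right from the query point and count how many polygon edges it crosses (each edge strictly once or zero times, handled with the usual half-open convention). 
Parity of crossings → even ⇒ outside.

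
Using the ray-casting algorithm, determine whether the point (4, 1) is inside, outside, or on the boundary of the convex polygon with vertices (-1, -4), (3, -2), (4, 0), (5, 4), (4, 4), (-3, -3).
The point (4, 1) lies strictly inside the polygon

Cast a horizontal ray to the right from the query point and count how many polygon edges it crosses (each edge strictly once or zero times, handled with the usual half-open convention). 
Parity of crossings → odd ⇒ inside.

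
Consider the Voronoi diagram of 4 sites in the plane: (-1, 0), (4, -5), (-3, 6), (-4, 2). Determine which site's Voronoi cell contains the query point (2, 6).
Nearest site = (-3, 6)

The Voronoi cell of site s contains exactly those query points closer to s than to any other site. Compute squared distances from q = (2, 6) to each site:
  (-3 − 2)² + (6 − 6)² = 25
  (-1 − 2)² + (0 − 6)² = 45
  (-4 − 2)² + (2 − 6)² = 52
  (4 − 2)² + (-5 − 6)² = 125
Minimum is attained by (-3, 6), so q lies in its Voronoi cell.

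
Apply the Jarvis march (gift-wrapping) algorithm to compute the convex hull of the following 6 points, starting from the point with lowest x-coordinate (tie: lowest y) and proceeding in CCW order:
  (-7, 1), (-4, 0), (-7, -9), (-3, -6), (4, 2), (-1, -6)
Hull (CCW) = [(-7, -9), (-1, -6), (4, 2), (-7, 1)]

Jarvis march: at each step, from the current hull vertex p, select the next vertex q as the point such that every other point lies strictly to the left of (or on) the directed line p → q. (Equivalently: for every other point r, the cross product (q − p) × (r − p) ≥ 0.)
Starting point (lowest x, tie lowest y): (-7, -9). Wrap until returning to start. Resulting hull: (-7, -9), (-1, -6), (4, 2), (-7, 1).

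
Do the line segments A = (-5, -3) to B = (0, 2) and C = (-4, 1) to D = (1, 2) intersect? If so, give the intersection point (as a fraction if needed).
Yes; intersection at (-1/4, 7/4) (t = 19/20 on AB, s = 3/4 on CD)

Parametrize AB as A + t(B − A) = (-5 + 5 t, -3 + 5 t) and CD as C + s(D − C) = (-4 + 5 s, 1 + 1 s). Solve the linear system for (t, s). Determinant = 20 ≠ 0, so a unique intersection of the containing lines exists. Solution: t = 19/20, s = 3/4 — both in [0, 1], so the segments cross. Intersection point: (-1/4, 7/4).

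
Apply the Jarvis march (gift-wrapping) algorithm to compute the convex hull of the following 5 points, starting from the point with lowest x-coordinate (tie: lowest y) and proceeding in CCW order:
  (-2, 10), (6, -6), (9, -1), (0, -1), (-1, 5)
Hull (CCW) = [(-2, 10), (0, -1), (6, -6), (9, -1)]

Jarvis march: at each step, from the current hull vertex p, select the next vertex q as the point such that every other point lies strictly to the left of (or on) the directed line p → q. (Equivalently: for every other point r, the cross product (q − p) × (r − p) ≥ 0.)
Starting point (lowest x, tie lowest y): (-2, 10). Wrap until returning to start. Resulting hull: (-2, 10), (0, -1), (6, -6), (9, -1).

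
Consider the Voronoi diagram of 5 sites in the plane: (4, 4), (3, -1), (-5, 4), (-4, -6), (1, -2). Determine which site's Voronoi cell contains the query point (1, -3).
Nearest site = (1, -2)

The Voronoi cell of site s contains exactly those query points closer to s than to any other site. Compute squared distances from q = (1, -3) to each site:
  (1 − 1)² + (-2 − -3)² = 1
  (3 − 1)² + (-1 − -3)² = 8
  (-4 − 1)² + (-6 − -3)² = 34
  (4 − 1)² + (4 − -3)² = 58
  (-5 − 1)² + (4 − -3)² = 85
Minimum is attained by (1, -2), so q lies in its Voronoi cell.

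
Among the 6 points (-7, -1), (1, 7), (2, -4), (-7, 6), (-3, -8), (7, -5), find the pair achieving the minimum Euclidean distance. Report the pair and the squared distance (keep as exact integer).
Pair = ((2, -4), (7, -5)); squared distance = 26

Compute all C(6, 2) = 15 pairwise squared distances (x_i − x_j)² + (y_i − y_j)². The minimum is 26, attained by the pair ((2, -4), (7, -5)).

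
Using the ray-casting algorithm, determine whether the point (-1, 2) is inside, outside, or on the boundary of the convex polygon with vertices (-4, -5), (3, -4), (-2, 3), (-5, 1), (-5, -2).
The point (-1, 2) lies strictly outside the polygon

Cast a horizontal ray to the right from the query point and count how many polygon edges it crosses (each edge strictly once or zero times, handled with the usual half-open convention). 
Parity of crossings → even ⇒ outside.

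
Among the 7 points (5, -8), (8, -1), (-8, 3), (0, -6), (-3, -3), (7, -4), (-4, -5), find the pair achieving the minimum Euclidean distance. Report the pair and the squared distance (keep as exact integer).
Pair = ((-3, -3), (-4, -5)); squared distance = 5

Compute all C(7, 2) = 21 pairwise squared distances (x_i − x_j)² + (y_i − y_j)². The minimum is 5, attained by the pair ((-3, -3), (-4, -5)).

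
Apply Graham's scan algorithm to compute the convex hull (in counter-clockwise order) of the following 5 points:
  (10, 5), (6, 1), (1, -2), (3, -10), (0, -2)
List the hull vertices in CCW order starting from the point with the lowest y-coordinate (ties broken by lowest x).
Hull (CCW) = [(3, -10), (10, 5), (0, -2)]

Graham scan procedure:
  1. Find the pivot p₀ = point with lowest y (tie → lowest x): (3, -10).
  2. Sort the remaining points by polar angle around p₀.
  3. Walk through sorted points, maintaining a stack; pop the top while the last three entries make a non-left turn (cross product ≤ 0).
  4. Final stack is the convex hull in CCW order: (3, -10), (10, 5), (0, -2).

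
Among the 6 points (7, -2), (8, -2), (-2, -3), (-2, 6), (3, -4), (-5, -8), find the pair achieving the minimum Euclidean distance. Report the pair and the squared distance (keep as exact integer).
Pair = ((7, -2), (8, -2)); squared distance = 1

Compute all C(6, 2) = 15 pairwise squared distances (x_i − x_j)² + (y_i − y_j)². The minimum is 1, attained by the pair ((7, -2), (8, -2)).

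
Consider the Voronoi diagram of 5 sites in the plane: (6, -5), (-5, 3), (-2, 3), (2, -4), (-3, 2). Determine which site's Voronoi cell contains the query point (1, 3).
Nearest site = (-2, 3)

The Voronoi cell of site s contains exactly those query points closer to s than to any other site. Compute squared distances from q = (1, 3) to each site:
  (-2 − 1)² + (3 − 3)² = 9
  (-3 − 1)² + (2 − 3)² = 17
  (-5 − 1)² + (3 − 3)² = 36
  (2 − 1)² + (-4 − 3)² = 50
  (6 − 1)² + (-5 − 3)² = 89
Minimum is attained by (-2, 3), so q lies in its Voronoi cell.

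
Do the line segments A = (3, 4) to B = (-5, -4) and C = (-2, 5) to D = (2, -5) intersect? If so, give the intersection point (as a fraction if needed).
Yes; intersection at (-2/7, 5/7) (t = 23/56 on AB, s = 3/7 on CD)

Parametrize AB as A + t(B − A) = (3 + -8 t, 4 + -8 t) and CD as C + s(D − C) = (-2 + 4 s, 5 + -10 s). Solve the linear system for (t, s). Determinant = -112 ≠ 0, so a unique intersection of the containing lines exists. Solution: t = 23/56, s = 3/7 — both in [0, 1], so the segments cross. Intersection point: (-2/7, 5/7).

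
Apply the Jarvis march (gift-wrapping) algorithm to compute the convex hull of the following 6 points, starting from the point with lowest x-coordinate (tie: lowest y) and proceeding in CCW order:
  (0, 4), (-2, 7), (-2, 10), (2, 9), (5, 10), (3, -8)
Hull (CCW) = [(-2, 7), (3, -8), (5, 10), (-2, 10)]

Jarvis march: at each step, from the current hull vertex p, select the next vertex q as the point such that every other point lies strictly to the left of (or on) the directed line p → q. (Equivalently: for every other point r, the cross product (q − p) × (r − p) ≥ 0.)
Starting point (lowest x, tie lowest y): (-2, 7). Wrap until returning to start. Resulting hull: (-2, 7), (3, -8), (5, 10), (-2, 10).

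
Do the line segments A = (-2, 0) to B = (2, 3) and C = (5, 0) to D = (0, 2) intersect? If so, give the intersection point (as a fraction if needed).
Yes; intersection at (10/23, 42/23) (t = 14/23 on AB, s = 21/23 on CD)

Parametrize AB as A + t(B − A) = (-2 + 4 t, 0 + 3 t) and CD as C + s(D − C) = (5 + -5 s, 0 + 2 s). Solve the linear system for (t, s). Determinant = -23 ≠ 0, so a unique intersection of the containing lines exists. Solution: t = 14/23, s = 21/23 — both in [0, 1], so the segments cross. Intersection point: (10/23, 42/23).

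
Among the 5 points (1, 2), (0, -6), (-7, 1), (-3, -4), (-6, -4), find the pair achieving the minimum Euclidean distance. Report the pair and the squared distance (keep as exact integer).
Pair = ((-3, -4), (-6, -4)); squared distance = 9

Compute all C(5, 2) = 10 pairwise squared distances (x_i − x_j)² + (y_i − y_j)². The minimum is 9, attained by the pair ((-3, -4), (-6, -4)).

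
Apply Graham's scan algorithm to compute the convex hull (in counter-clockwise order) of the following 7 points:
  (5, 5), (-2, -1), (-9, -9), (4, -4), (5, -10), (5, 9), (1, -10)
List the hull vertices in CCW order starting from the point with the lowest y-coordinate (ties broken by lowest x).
Hull (CCW) = [(1, -10), (5, -10), (5, 9), (-9, -9)]

Graham scan procedure:
  1. Find the pivot p₀ = point with lowest y (tie → lowest x): (1, -10).
  2. Sort the remaining points by polar angle around p₀.
  3. Walk through sorted points, maintaining a stack; pop the top while the last three entries make a non-left turn (cross product ≤ 0).
  4. Final stack is the convex hull in CCW order: (1, -10), (5, -10), (5, 9), (-9, -9).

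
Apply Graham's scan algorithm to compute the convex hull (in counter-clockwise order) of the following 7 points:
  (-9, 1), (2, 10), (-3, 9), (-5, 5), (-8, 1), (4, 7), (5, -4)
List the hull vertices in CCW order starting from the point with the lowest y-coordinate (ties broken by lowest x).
Hull (CCW) = [(5, -4), (4, 7), (2, 10), (-3, 9), (-9, 1)]

Graham scan procedure:
  1. Find the pivot p₀ = point with lowest y (tie → lowest x): (5, -4).
  2. Sort the remaining points by polar angle around p₀.
  3. Walk through sorted points, maintaining a stack; pop the top while the last three entries make a non-left turn (cross product ≤ 0).
  4. Final stack is the convex hull in CCW order: (5, -4), (4, 7), (2, 10), (-3, 9), (-9, 1).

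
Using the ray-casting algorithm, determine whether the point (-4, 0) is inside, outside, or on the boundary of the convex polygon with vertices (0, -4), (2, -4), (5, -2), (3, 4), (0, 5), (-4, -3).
The point (-4, 0) lies strictly outside the polygon

Cast a horizontal ray to the right from the query point and count how many polygon edges it crosses (each edge strictly once or zero times, handled with the usual half-open convention). 
Parity of crossings → even ⇒ outside.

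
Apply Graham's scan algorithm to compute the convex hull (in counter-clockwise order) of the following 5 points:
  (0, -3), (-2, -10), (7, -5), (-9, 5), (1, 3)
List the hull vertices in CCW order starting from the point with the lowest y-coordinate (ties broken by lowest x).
Hull (CCW) = [(-2, -10), (7, -5), (1, 3), (-9, 5)]

Graham scan procedure:
  1. Find the pivot p₀ = point with lowest y (tie → lowest x): (-2, -10).
  2. Sort the remaining points by polar angle around p₀.
  3. Walk through sorted points, maintaining a stack; pop the top while the last three entries make a non-left turn (cross product ≤ 0).
  4. Final stack is the convex hull in CCW order: (-2, -10), (7, -5), (1, 3), (-9, 5).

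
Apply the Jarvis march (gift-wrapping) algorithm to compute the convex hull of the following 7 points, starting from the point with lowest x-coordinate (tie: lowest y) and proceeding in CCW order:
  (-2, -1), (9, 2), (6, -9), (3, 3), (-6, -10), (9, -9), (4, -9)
Hull (CCW) = [(-6, -10), (9, -9), (9, 2), (3, 3), (-2, -1)]

Jarvis march: at each step, from the current hull vertex p, select the next vertex q as the point such that every other point lies strictly to the left of (or on) the directed line p → q. (Equivalently: for every other point r, the cross product (q − p) × (r − p) ≥ 0.)
Starting point (lowest x, tie lowest y): (-6, -10). Wrap until returning to start. Resulting hull: (-6, -10), (9, -9), (9, 2), (3, 3), (-2, -1).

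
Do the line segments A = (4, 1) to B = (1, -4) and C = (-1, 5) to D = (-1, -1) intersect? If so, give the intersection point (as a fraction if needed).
No (intersection of containing lines falls outside at least one segment)

Parametrize and solve: t = 5/3, s = 37/18. At least one of these is outside [0, 1], so the segments do not intersect.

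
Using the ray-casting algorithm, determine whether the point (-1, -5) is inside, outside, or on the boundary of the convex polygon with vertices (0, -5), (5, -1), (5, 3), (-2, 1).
The point (-1, -5) lies strictly outside the polygon

Cast a horizontal ray to the right from the query point and count how many polygon edges it crosses (each edge strictly once or zero times, handled with the usual half-open convention). 
Parity of crossings → even ⇒ outside.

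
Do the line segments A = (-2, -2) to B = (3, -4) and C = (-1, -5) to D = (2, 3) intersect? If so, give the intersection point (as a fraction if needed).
Yes; intersection at (-7/46, -63/23) (t = 17/46 on AB, s = 13/46 on CD)

Parametrize AB as A + t(B − A) = (-2 + 5 t, -2 + -2 t) and CD as C + s(D − C) = (-1 + 3 s, -5 + 8 s). Solve the linear system for (t, s). Determinant = -46 ≠ 0, so a unique intersection of the containing lines exists. Solution: t = 17/46, s = 13/46 — both in [0, 1], so the segments cross. Intersection point: (-7/46, -63/23).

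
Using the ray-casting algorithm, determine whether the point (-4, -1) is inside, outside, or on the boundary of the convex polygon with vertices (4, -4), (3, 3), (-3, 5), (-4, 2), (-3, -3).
The point (-4, -1) lies strictly outside the polygon

Cast a horizontal ray to the right from the query point and count how many polygon edges it crosses (each edge strictly once or zero times, handled with the usual half-open convention). 
Parity of crossings → even ⇒ outside.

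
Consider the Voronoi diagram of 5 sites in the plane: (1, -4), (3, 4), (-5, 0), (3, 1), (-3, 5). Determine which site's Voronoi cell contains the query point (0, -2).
Nearest site = (1, -4)

The Voronoi cell of site s contains exactly those query points closer to s than to any other site. Compute squared distances from q = (0, -2) to each site:
  (1 − 0)² + (-4 − -2)² = 5
  (3 − 0)² + (1 − -2)² = 18
  (-5 − 0)² + (0 − -2)² = 29
  (3 − 0)² + (4 − -2)² = 45
  (-3 − 0)² + (5 − -2)² = 58
Minimum is attained by (1, -4), so q lies in its Voronoi cell.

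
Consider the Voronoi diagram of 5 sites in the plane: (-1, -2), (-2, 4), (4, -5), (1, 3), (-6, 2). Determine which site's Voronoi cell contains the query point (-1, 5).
Nearest site = (-2, 4)

The Voronoi cell of site s contains exactly those query points closer to s than to any other site. Compute squared distances from q = (-1, 5) to each site:
  (-2 − -1)² + (4 − 5)² = 2
  (1 − -1)² + (3 − 5)² = 8
  (-6 − -1)² + (2 − 5)² = 34
  (-1 − -1)² + (-2 − 5)² = 49
  (4 − -1)² + (-5 − 5)² = 125
Minimum is attained by (-2, 4), so q lies in its Voronoi cell.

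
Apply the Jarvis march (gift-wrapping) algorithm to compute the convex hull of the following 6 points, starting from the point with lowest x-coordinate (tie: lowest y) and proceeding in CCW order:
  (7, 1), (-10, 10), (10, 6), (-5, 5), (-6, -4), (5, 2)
Hull (CCW) = [(-10, 10), (-6, -4), (7, 1), (10, 6)]

Jarvis march: at each step, from the current hull vertex p, select the next vertex q as the point such that every other point lies strictly to the left of (or on) the directed line p → q. (Equivalently: for every other point r, the cross product (q − p) × (r − p) ≥ 0.)
Starting point (lowest x, tie lowest y): (-10, 10). Wrap until returning to start. Resulting hull: (-10, 10), (-6, -4), (7, 1), (10, 6).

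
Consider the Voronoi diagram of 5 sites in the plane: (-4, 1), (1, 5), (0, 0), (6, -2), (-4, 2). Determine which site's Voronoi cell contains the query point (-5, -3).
Nearest site = (-4, 1)

The Voronoi cell of site s contains exactly those query points closer to s than to any other site. Compute squared distances from q = (-5, -3) to each site:
  (-4 − -5)² + (1 − -3)² = 17
  (-4 − -5)² + (2 − -3)² = 26
  (0 − -5)² + (0 − -3)² = 34
  (1 − -5)² + (5 − -3)² = 100
  (6 − -5)² + (-2 − -3)² = 122
Minimum is attained by (-4, 1), so q lies in its Voronoi cell.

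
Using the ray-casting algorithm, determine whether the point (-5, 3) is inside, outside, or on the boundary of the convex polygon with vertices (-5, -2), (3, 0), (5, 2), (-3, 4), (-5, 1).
The point (-5, 3) lies strictly outside the polygon

Cast a horizontal ray to the right from the query point and count how many polygon edges it crosses (each edge strictly once or zero times, handled with the usual half-open convention). 
Parity of crossings → even ⇒ outside.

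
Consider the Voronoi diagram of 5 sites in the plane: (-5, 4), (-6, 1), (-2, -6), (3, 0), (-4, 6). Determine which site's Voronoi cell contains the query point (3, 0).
Nearest site = (3, 0)

The Voronoi cell of site s contains exactly those query points closer to s than to any other site. Compute squared distances from q = (3, 0) to each site:
  (3 − 3)² + (0 − 0)² = 0
  (-2 − 3)² + (-6 − 0)² = 61
  (-5 − 3)² + (4 − 0)² = 80
  (-6 − 3)² + (1 − 0)² = 82
  (-4 − 3)² + (6 − 0)² = 85
Minimum is attained by (3, 0), so q lies in its Voronoi cell.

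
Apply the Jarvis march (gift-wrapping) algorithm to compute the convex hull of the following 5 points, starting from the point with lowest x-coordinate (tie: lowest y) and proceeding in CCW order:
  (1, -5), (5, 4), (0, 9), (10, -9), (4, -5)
Hull (CCW) = [(0, 9), (1, -5), (10, -9), (5, 4)]

Jarvis march: at each step, from the current hull vertex p, select the next vertex q as the point such that every other point lies strictly to the left of (or on) the directed line p → q. (Equivalently: for every other point r, the cross product (q − p) × (r − p) ≥ 0.)
Starting point (lowest x, tie lowest y): (0, 9). Wrap until returning to start. Resulting hull: (0, 9), (1, -5), (10, -9), (5, 4).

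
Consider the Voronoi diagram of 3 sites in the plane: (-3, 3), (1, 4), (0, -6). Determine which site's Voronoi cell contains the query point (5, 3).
Nearest site = (1, 4)

The Voronoi cell of site s contains exactly those query points closer to s than to any other site. Compute squared distances from q = (5, 3) to each site:
  (1 − 5)² + (4 − 3)² = 17
  (-3 − 5)² + (3 − 3)² = 64
  (0 − 5)² + (-6 − 3)² = 106
Minimum is attained by (1, 4), so q lies in its Voronoi cell.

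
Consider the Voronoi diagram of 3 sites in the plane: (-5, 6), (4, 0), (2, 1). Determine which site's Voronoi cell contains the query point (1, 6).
Nearest site = (2, 1)

The Voronoi cell of site s contains exactly those query points closer to s than to any other site. Compute squared distances from q = (1, 6) to each site:
  (2 − 1)² + (1 − 6)² = 26
  (-5 − 1)² + (6 − 6)² = 36
  (4 − 1)² + (0 − 6)² = 45
Minimum is attained by (2, 1), so q lies in its Voronoi cell.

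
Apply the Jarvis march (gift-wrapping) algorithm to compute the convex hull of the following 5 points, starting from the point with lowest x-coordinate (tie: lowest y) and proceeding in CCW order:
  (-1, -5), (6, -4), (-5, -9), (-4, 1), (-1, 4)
Hull (CCW) = [(-5, -9), (6, -4), (-1, 4), (-4, 1)]

Jarvis march: at each step, from the current hull vertex p, select the next vertex q as the point such that every other point lies strictly to the left of (or on) the directed line p → q. (Equivalently: for every other point r, the cross product (q − p) × (r − p) ≥ 0.)
Starting point (lowest x, tie lowest y): (-5, -9). Wrap until returning to start. Resulting hull: (-5, -9), (6, -4), (-1, 4), (-4, 1).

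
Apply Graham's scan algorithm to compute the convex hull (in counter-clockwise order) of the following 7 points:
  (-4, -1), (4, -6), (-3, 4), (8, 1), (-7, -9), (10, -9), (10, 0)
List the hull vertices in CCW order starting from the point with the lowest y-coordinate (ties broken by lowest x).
Hull (CCW) = [(-7, -9), (10, -9), (10, 0), (8, 1), (-3, 4)]

Graham scan procedure:
  1. Find the pivot p₀ = point with lowest y (tie → lowest x): (-7, -9).
  2. Sort the remaining points by polar angle around p₀.
  3. Walk through sorted points, maintaining a stack; pop the top while the last three entries make a non-left turn (cross product ≤ 0).
  4. Final stack is the convex hull in CCW order: (-7, -9), (10, -9), (10, 0), (8, 1), (-3, 4).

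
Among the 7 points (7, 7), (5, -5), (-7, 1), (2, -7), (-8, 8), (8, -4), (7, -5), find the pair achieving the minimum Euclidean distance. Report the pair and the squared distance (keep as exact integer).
Pair = ((8, -4), (7, -5)); squared distance = 2

Compute all C(7, 2) = 21 pairwise squared distances (x_i − x_j)² + (y_i − y_j)². The minimum is 2, attained by the pair ((8, -4), (7, -5)).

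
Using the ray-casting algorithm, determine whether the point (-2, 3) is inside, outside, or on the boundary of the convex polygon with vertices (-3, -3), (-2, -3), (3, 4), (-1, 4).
The point (-2, 3) lies strictly outside the polygon

Cast a horizontal ray to the right from the query point and count how many polygon edges it crosses (each edge strictly once or zero times, handled with the usual half-open convention). 
Parity of crossings → even ⇒ outside.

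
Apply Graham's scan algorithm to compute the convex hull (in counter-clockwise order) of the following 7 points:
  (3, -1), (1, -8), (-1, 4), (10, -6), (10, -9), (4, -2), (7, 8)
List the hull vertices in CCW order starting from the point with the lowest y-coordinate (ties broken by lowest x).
Hull (CCW) = [(10, -9), (10, -6), (7, 8), (-1, 4), (1, -8)]

Graham scan procedure:
  1. Find the pivot p₀ = point with lowest y (tie → lowest x): (10, -9).
  2. Sort the remaining points by polar angle around p₀.
  3. Walk through sorted points, maintaining a stack; pop the top while the last three entries make a non-left turn (cross product ≤ 0).
  4. Final stack is the convex hull in CCW order: (10, -9), (10, -6), (7, 8), (-1, 4), (1, -8).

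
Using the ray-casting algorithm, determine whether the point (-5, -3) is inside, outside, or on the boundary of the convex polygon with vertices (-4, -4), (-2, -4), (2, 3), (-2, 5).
The point (-5, -3) lies strictly outside the polygon

Cast a horizontal ray to the right from the query point and count how many polygon edges it crosses (each edge strictly once or zero times, handled with the usual half-open convention). 
Parity of crossings → even ⇒ outside.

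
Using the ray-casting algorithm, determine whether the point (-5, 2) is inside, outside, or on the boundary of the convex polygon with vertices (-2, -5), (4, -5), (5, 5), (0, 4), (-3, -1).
The point (-5, 2) lies strictly outside the polygon

Cast a horizontal ray to the right from the query point and count how many polygon edges it crosses (each edge strictly once or zero times, handled with the usual half-open convention). 
Parity of crossings → even ⇒ outside.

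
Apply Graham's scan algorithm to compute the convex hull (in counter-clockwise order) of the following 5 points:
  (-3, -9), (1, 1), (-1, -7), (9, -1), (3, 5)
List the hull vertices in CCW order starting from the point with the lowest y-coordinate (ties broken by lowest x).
Hull (CCW) = [(-3, -9), (9, -1), (3, 5), (1, 1)]

Graham scan procedure:
  1. Find the pivot p₀ = point with lowest y (tie → lowest x): (-3, -9).
  2. Sort the remaining points by polar angle around p₀.
  3. Walk through sorted points, maintaining a stack; pop the top while the last three entries make a non-left turn (cross product ≤ 0).
  4. Final stack is the convex hull in CCW order: (-3, -9), (9, -1), (3, 5), (1, 1).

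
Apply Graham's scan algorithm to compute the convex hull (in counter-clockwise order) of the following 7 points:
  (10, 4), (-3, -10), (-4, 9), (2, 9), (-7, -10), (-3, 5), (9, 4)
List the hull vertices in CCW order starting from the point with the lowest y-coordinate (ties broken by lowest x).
Hull (CCW) = [(-7, -10), (-3, -10), (10, 4), (2, 9), (-4, 9)]

Graham scan procedure:
  1. Find the pivot p₀ = point with lowest y (tie → lowest x): (-7, -10).
  2. Sort the remaining points by polar angle around p₀.
  3. Walk through sorted points, maintaining a stack; pop the top while the last three entries make a non-left turn (cross product ≤ 0).
  4. Final stack is the convex hull in CCW order: (-7, -10), (-3, -10), (10, 4), (2, 9), (-4, 9).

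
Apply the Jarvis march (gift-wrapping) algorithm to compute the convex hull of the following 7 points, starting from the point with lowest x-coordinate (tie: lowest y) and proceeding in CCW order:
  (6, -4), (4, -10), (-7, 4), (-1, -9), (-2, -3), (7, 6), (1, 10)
Hull (CCW) = [(-7, 4), (-1, -9), (4, -10), (6, -4), (7, 6), (1, 10)]

Jarvis march: at each step, from the current hull vertex p, select the next vertex q as the point such that every other point lies strictly to the left of (or on) the directed line p → q. (Equivalently: for every other point r, the cross product (q − p) × (r − p) ≥ 0.)
Starting point (lowest x, tie lowest y): (-7, 4). Wrap until returning to start. Resulting hull: (-7, 4), (-1, -9), (4, -10), (6, -4), (7, 6), (1, 10).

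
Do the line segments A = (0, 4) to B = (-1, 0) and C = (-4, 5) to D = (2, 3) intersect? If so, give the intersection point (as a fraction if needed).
Yes; intersection at (-1/13, 48/13) (t = 1/13 on AB, s = 17/26 on CD)

Parametrize AB as A + t(B − A) = (0 + -1 t, 4 + -4 t) and CD as C + s(D − C) = (-4 + 6 s, 5 + -2 s). Solve the linear system for (t, s). Determinant = -26 ≠ 0, so a unique intersection of the containing lines exists. Solution: t = 1/13, s = 17/26 — both in [0, 1], so the segments cross. Intersection point: (-1/13, 48/13).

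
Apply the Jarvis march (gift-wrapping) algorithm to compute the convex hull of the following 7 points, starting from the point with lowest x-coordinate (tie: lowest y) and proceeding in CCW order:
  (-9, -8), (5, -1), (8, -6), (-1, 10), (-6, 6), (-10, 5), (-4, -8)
Hull (CCW) = [(-10, 5), (-9, -8), (-4, -8), (8, -6), (-1, 10)]

Jarvis march: at each step, from the current hull vertex p, select the next vertex q as the point such that every other point lies strictly to the left of (or on) the directed line p → q. (Equivalently: for every other point r, the cross product (q − p) × (r − p) ≥ 0.)
Starting point (lowest x, tie lowest y): (-10, 5). Wrap until returning to start. Resulting hull: (-10, 5), (-9, -8), (-4, -8), (8, -6), (-1, 10).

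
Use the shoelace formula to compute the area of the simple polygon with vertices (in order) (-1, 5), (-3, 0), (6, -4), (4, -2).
Area = 49/2

Shoelace formula: Area = (1/2) |Σ_i (x_i · y_{i+1} − x_{i+1} · y_i)| (indices mod n). Compute each cross term:
  (-1)(0) − (-3)(5) = 15
  (-3)(-4) − (6)(0) = 12
  (6)(-2) − (4)(-4) = 4
  (4)(5) − (-1)(-2) = 18
Sum = 49, so (signed) Area = 49/2 = 49/2, |Area| = 49/2.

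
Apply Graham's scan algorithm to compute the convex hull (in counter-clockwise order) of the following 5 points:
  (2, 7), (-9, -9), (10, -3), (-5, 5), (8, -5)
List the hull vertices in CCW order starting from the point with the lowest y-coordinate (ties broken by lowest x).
Hull (CCW) = [(-9, -9), (8, -5), (10, -3), (2, 7), (-5, 5)]

Graham scan procedure:
  1. Find the pivot p₀ = point with lowest y (tie → lowest x): (-9, -9).
  2. Sort the remaining points by polar angle around p₀.
  3. Walk through sorted points, maintaining a stack; pop the top while the last three entries make a non-left turn (cross product ≤ 0).
  4. Final stack is the convex hull in CCW order: (-9, -9), (8, -5), (10, -3), (2, 7), (-5, 5).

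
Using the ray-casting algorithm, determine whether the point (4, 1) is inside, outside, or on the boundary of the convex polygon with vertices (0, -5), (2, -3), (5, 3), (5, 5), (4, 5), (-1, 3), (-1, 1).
The point (4, 1) lies on the polygon boundary

Boundary check: the query satisfies the collinearity and bounding-box conditions for some polygon edge, so it lies exactly on the boundary.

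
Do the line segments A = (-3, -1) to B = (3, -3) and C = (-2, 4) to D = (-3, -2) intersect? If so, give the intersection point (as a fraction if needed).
Yes; intersection at (-54/19, -20/19) (t = 1/38 on AB, s = 16/19 on CD)

Parametrize AB as A + t(B − A) = (-3 + 6 t, -1 + -2 t) and CD as C + s(D − C) = (-2 + -1 s, 4 + -6 s). Solve the linear system for (t, s). Determinant = 38 ≠ 0, so a unique intersection of the containing lines exists. Solution: t = 1/38, s = 16/19 — both in [0, 1], so the segments cross. Intersection point: (-54/19, -20/19).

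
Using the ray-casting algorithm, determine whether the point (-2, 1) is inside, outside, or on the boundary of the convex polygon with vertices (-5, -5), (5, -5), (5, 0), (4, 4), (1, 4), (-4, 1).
The point (-2, 1) lies strictly inside the polygon

Cast a horizontal ray to the right from the query point and count how many polygon edges it crosses (each edge strictly once or zero times, handled with the usual half-open convention). 
Parity of crossings → odd ⇒ inside.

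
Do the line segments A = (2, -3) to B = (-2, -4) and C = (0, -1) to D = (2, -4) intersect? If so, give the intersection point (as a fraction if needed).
Yes; intersection at (10/7, -22/7) (t = 1/7 on AB, s = 5/7 on CD)

Parametrize AB as A + t(B − A) = (2 + -4 t, -3 + -1 t) and CD as C + s(D − C) = (0 + 2 s, -1 + -3 s). Solve the linear system for (t, s). Determinant = -14 ≠ 0, so a unique intersection of the containing lines exists. Solution: t = 1/7, s = 5/7 — both in [0, 1], so the segments cross. Intersection point: (10/7, -22/7).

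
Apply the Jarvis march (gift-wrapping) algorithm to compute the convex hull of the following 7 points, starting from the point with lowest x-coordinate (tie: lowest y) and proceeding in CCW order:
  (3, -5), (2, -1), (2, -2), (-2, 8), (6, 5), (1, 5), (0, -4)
Hull (CCW) = [(-2, 8), (0, -4), (3, -5), (6, 5)]

Jarvis march: at each step, from the current hull vertex p, select the next vertex q as the point such that every other point lies strictly to the left of (or on) the directed line p → q. (Equivalently: for every other point r, the cross product (q − p) × (r − p) ≥ 0.)
Starting point (lowest x, tie lowest y): (-2, 8). Wrap until returning to start. Resulting hull: (-2, 8), (0, -4), (3, -5), (6, 5).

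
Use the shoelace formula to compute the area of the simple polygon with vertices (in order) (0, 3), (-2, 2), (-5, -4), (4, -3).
Area = 67/2

Shoelace formula: Area = (1/2) |Σ_i (x_i · y_{i+1} − x_{i+1} · y_i)| (indices mod n). Compute each cross term:
  (0)(2) − (-2)(3) = 6
  (-2)(-4) − (-5)(2) = 18
  (-5)(-3) − (4)(-4) = 31
  (4)(3) − (0)(-3) = 12
Sum = 67, so (signed) Area = 67/2 = 67/2, |Area| = 67/2.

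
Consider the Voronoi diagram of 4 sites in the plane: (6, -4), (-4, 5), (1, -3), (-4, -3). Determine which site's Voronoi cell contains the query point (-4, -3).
Nearest site = (-4, -3)

The Voronoi cell of site s contains exactly those query points closer to s than to any other site. Compute squared distances from q = (-4, -3) to each site:
  (-4 − -4)² + (-3 − -3)² = 0
  (1 − -4)² + (-3 − -3)² = 25
  (-4 − -4)² + (5 − -3)² = 64
  (6 − -4)² + (-4 − -3)² = 101
Minimum is attained by (-4, -3), so q lies in its Voronoi cell.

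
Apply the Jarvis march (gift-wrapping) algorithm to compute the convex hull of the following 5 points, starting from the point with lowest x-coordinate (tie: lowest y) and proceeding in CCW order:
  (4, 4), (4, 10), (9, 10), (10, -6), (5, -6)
Hull (CCW) = [(4, 4), (5, -6), (10, -6), (9, 10), (4, 10)]

Jarvis march: at each step, from the current hull vertex p, select the next vertex q as the point such that every other point lies strictly to the left of (or on) the directed line p → q. (Equivalently: for every other point r, the cross product (q − p) × (r − p) ≥ 0.)
Starting point (lowest x, tie lowest y): (4, 4). Wrap until returning to start. Resulting hull: (4, 4), (5, -6), (10, -6), (9, 10), (4, 10).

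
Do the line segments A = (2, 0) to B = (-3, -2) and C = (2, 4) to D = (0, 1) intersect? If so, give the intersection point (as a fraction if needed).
No (intersection of containing lines falls outside at least one segment)

Parametrize and solve: t = 8/11, s = 20/11. At least one of these is outside [0, 1], so the segments do not intersect.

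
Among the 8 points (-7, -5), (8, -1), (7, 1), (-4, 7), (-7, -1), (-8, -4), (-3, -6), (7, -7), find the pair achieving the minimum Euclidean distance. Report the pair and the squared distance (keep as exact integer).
Pair = ((-7, -5), (-8, -4)); squared distance = 2

Compute all C(8, 2) = 28 pairwise squared distances (x_i − x_j)² + (y_i − y_j)². The minimum is 2, attained by the pair ((-7, -5), (-8, -4)).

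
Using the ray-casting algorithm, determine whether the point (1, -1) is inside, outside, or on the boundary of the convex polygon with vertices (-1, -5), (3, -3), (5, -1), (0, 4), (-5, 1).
The point (1, -1) lies strictly inside the polygon

Cast a horizontal ray to the right from the query point and count how many polygon edges it crosses (each edge strictly once or zero times, handled with the usual half-open convention). 
Parity of crossings → odd ⇒ inside.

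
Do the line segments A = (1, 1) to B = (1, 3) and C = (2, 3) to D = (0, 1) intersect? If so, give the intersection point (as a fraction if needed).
Yes; intersection at (1, 2) (t = 1/2 on AB, s = 1/2 on CD)

Parametrize AB as A + t(B − A) = (1 + 0 t, 1 + 2 t) and CD as C + s(D − C) = (2 + -2 s, 3 + -2 s). Solve the linear system for (t, s). Determinant = -4 ≠ 0, so a unique intersection of the containing lines exists. Solution: t = 1/2, s = 1/2 — both in [0, 1], so the segments cross. Intersection point: (1, 2).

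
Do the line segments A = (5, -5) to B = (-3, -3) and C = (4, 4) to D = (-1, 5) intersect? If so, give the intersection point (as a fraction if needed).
No (intersection of containing lines falls outside at least one segment)

Parametrize and solve: t = 22, s = 35. At least one of these is outside [0, 1], so the segments do not intersect.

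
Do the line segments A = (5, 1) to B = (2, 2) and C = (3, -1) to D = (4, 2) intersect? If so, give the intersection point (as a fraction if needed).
Yes; intersection at (19/5, 7/5) (t = 2/5 on AB, s = 4/5 on CD)

Parametrize AB as A + t(B − A) = (5 + -3 t, 1 + 1 t) and CD as C + s(D − C) = (3 + 1 s, -1 + 3 s). Solve the linear system for (t, s). Determinant = 10 ≠ 0, so a unique intersection of the containing lines exists. Solution: t = 2/5, s = 4/5 — both in [0, 1], so the segments cross. Intersection point: (19/5, 7/5).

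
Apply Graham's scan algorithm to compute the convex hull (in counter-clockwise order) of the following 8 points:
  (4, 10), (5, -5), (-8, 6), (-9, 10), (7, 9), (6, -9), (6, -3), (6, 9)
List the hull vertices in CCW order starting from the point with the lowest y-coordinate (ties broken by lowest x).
Hull (CCW) = [(6, -9), (7, 9), (4, 10), (-9, 10), (-8, 6)]

Graham scan procedure:
  1. Find the pivot p₀ = point with lowest y (tie → lowest x): (6, -9).
  2. Sort the remaining points by polar angle around p₀.
  3. Walk through sorted points, maintaining a stack; pop the top while the last three entries make a non-left turn (cross product ≤ 0).
  4. Final stack is the convex hull in CCW order: (6, -9), (7, 9), (4, 10), (-9, 10), (-8, 6).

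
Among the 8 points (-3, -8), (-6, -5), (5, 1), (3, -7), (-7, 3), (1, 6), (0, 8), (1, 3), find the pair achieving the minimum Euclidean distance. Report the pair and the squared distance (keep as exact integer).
Pair = ((1, 6), (0, 8)); squared distance = 5

Compute all C(8, 2) = 28 pairwise squared distances (x_i − x_j)² + (y_i − y_j)². The minimum is 5, attained by the pair ((1, 6), (0, 8)).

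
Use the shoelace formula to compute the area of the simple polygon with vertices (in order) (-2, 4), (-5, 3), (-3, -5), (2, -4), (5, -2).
Area = 51

Shoelace formula: Area = (1/2) |Σ_i (x_i · y_{i+1} − x_{i+1} · y_i)| (indices mod n). Compute each cross term:
  (-2)(3) − (-5)(4) = 14
  (-5)(-5) − (-3)(3) = 34
  (-3)(-4) − (2)(-5) = 22
  (2)(-2) − (5)(-4) = 16
  (5)(4) − (-2)(-2) = 16
Sum = 102, so (signed) Area = 102/2 = 51, |Area| = 51.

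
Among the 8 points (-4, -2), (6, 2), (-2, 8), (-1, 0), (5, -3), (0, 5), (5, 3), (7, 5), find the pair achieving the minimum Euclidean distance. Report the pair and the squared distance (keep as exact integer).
Pair = ((6, 2), (5, 3)); squared distance = 2

Compute all C(8, 2) = 28 pairwise squared distances (x_i − x_j)² + (y_i − y_j)². The minimum is 2, attained by the pair ((6, 2), (5, 3)).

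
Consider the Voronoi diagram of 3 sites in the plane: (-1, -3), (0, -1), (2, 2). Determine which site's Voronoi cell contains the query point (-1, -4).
Nearest site = (-1, -3)

The Voronoi cell of site s contains exactly those query points closer to s than to any other site. Compute squared distances from q = (-1, -4) to each site:
  (-1 − -1)² + (-3 − -4)² = 1
  (0 − -1)² + (-1 − -4)² = 10
  (2 − -1)² + (2 − -4)² = 45
Minimum is attained by (-1, -3), so q lies in its Voronoi cell.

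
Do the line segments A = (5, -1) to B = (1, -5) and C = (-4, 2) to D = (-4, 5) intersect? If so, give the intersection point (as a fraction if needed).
No (intersection of containing lines falls outside at least one segment)

Parametrize and solve: t = 9/4, s = -4. At least one of these is outside [0, 1], so the segments do not intersect.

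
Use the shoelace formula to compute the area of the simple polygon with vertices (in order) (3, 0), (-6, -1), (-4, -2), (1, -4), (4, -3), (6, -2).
Area = 26

Shoelace formula: Area = (1/2) |Σ_i (x_i · y_{i+1} − x_{i+1} · y_i)| (indices mod n). Compute each cross term:
  (3)(-1) − (-6)(0) = -3
  (-6)(-2) − (-4)(-1) = 8
  (-4)(-4) − (1)(-2) = 18
  (1)(-3) − (4)(-4) = 13
  (4)(-2) − (6)(-3) = 10
  (6)(0) − (3)(-2) = 6
Sum = 52, so (signed) Area = 52/2 = 26, |Area| = 26.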